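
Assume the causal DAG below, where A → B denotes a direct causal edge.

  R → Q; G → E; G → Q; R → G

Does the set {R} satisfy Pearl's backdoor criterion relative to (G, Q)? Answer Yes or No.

Yes

Backdoor paths from G to Q (paths whose first edge points into G):
  P1: G <- R -> Q
Condition 1 (no descendant of G in the set): holds — descendants of G are {E, Q}; none are in {R}.
Condition 2 (every backdoor path blocked by {R}):
  P1: blocked at fork node R ∈ conditioning set.
{R} satisfies the backdoor criterion.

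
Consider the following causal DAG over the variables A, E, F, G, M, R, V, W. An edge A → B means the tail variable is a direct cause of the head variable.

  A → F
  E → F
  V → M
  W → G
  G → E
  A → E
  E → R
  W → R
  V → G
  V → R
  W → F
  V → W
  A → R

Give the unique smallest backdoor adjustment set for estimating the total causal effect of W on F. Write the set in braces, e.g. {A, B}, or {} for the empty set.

Variables eligible for adjustment (non-descendants of W, excluding W and F): {A, M, V}.
Backdoor paths from W to F:
  P1: W <- V -> G -> E <- A -> F
  P2: W <- V -> G -> E -> R <- A -> F
  P3: W <- V -> G -> E -> F
  P4: W <- V -> R <- A -> E -> F
  P5: W <- V -> R <- A -> F
  P6: W <- V -> R <- E <- A -> F
  P7: W <- V -> R <- E -> F
The empty set is not sufficient: P3 (W <- V -> G -> E -> F) has no collider blocking it and no conditioned non-collider, so it is open.
Try {V}:
  P1: blocked at fork node V ∈ conditioning set.
  P2: blocked at fork node V ∈ conditioning set.
  P3: blocked at fork node V ∈ conditioning set.
  P4: blocked at fork node V ∈ conditioning set.
  P5: blocked at fork node V ∈ conditioning set.
  P6: blocked at fork node V ∈ conditioning set.
  P7: blocked at fork node V ∈ conditioning set.
{V} contains no descendant of W and blocks every backdoor path.
No other singleton works — e.g. {A} leaves P3 open — so {V} is the unique smallest valid adjustment set.

{V}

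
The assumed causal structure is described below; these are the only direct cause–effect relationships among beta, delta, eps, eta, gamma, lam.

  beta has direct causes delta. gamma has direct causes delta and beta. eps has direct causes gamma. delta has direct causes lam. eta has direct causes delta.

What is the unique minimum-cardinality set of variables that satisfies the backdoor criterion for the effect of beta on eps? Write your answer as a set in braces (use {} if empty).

{delta}

Variables eligible for adjustment (non-descendants of beta, excluding beta and eps): {delta, eta, lam}.
Backdoor paths from beta to eps:
  P1: beta <- delta -> gamma -> eps
The empty set is not sufficient: P1 (beta <- delta -> gamma -> eps) has no collider blocking it and no conditioned non-collider, so it is open.
Try {delta}:
  P1: blocked at fork node delta ∈ conditioning set.
{delta} contains no descendant of beta and blocks every backdoor path.
No other singleton works — e.g. {lam} leaves P1 open — so {delta} is the unique smallest valid adjustment set.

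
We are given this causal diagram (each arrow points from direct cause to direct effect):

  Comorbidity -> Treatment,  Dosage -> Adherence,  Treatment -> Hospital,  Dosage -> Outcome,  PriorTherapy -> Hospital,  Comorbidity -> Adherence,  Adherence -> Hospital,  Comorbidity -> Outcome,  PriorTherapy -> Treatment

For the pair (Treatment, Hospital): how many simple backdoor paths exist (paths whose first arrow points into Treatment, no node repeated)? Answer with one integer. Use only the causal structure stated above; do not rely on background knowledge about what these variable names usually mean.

3

A backdoor path from Treatment to Hospital is any simple undirected path whose first edge points into Treatment (i.e. leaves Treatment via a parent).
Parents of Treatment: {Comorbidity, PriorTherapy}.
Enumerating:
  P1: Treatment <- PriorTherapy -> Hospital
  P2: Treatment <- Comorbidity -> Adherence -> Hospital
  P3: Treatment <- Comorbidity -> Outcome <- Dosage -> Adherence -> Hospital
That exhausts the simple backdoor paths. Count: 3.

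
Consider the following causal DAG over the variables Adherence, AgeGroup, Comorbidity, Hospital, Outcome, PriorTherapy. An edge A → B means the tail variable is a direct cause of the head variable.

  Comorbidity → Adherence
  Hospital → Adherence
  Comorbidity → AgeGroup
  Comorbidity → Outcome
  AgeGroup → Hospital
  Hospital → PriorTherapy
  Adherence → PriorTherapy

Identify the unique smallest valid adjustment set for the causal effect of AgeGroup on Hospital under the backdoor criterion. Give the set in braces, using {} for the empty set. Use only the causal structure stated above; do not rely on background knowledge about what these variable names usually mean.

Variables eligible for adjustment (non-descendants of AgeGroup, excluding AgeGroup and Hospital): {Comorbidity, Outcome}.
Backdoor paths from AgeGroup to Hospital:
  P1: AgeGroup <- Comorbidity -> Adherence <- Hospital
  P2: AgeGroup <- Comorbidity -> Adherence -> PriorTherapy <- Hospital
Each backdoor path contains an unconditioned collider, so every path is already blocked with the empty conditioning set:
  P1: blocked at collider Adherence (neither it nor any descendant is in the conditioning set).
  P2: blocked at collider PriorTherapy (neither it nor any descendant is in the conditioning set).
The empty set is therefore the unique smallest valid set.

{}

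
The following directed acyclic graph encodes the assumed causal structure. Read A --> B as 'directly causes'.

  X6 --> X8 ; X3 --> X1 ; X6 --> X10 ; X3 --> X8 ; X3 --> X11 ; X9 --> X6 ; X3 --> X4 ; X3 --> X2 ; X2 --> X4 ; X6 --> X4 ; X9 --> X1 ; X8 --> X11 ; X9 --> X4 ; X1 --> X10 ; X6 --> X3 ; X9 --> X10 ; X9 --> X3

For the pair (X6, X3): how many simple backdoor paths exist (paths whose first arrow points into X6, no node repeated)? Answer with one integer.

5

A backdoor path from X6 to X3 is any simple undirected path whose first edge points into X6 (i.e. leaves X6 via a parent).
Parents of X6: {X9}.
Enumerating:
  P1: X6 <- X9 -> X3
  P2: X6 <- X9 -> X4 <- X3
  P3: X6 <- X9 -> X4 <- X2 <- X3
  P4: X6 <- X9 -> X1 <- X3
  P5: X6 <- X9 -> X10 <- X1 <- X3
That exhausts the simple backdoor paths. Count: 5.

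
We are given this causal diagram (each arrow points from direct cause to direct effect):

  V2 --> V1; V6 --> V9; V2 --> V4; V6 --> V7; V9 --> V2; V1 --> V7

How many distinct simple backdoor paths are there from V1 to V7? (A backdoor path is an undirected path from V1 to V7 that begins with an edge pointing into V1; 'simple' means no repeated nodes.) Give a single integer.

A backdoor path from V1 to V7 is any simple undirected path whose first edge points into V1 (i.e. leaves V1 via a parent).
Parents of V1: {V2}.
Enumerating:
  P1: V1 <- V2 <- V9 <- V6 -> V7
That exhausts the simple backdoor paths. Count: 1.

1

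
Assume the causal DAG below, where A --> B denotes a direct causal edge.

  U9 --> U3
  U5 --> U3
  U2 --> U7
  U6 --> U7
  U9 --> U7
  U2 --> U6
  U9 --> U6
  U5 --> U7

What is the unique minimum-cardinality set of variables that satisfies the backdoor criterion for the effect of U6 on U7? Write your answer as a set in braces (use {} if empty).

{U2, U9}

Variables eligible for adjustment (non-descendants of U6, excluding U6 and U7): {U2, U3, U5, U9}.
Backdoor paths from U6 to U7:
  P1: U6 <- U2 -> U7
  P2: U6 <- U9 -> U3 <- U5 -> U7
  P3: U6 <- U9 -> U7
The empty set is not sufficient: P1 (U6 <- U2 -> U7) has no collider blocking it and no conditioned non-collider, so it is open.
Try {U2, U9}:
  P1: blocked at fork node U2 ∈ conditioning set.
  P2: blocked at fork node U9 ∈ conditioning set.
  P3: blocked at fork node U9 ∈ conditioning set.
{U2, U9} contains no descendant of U6 and blocks every backdoor path.
Every element of {U2, U9} is needed (dropping U2 leaves P1 open; dropping U9 leaves P3 open), so no proper subset is valid.
Among all size-2 subsets of the eligible variables, only {U2, U9} blocks every backdoor path, so it is the unique smallest valid adjustment set.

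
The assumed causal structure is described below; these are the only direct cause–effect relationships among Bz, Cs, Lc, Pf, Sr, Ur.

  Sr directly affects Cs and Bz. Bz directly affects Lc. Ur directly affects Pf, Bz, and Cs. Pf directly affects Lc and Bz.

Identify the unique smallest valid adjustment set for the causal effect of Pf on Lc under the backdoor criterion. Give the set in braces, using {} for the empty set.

{Ur}

Variables eligible for adjustment (non-descendants of Pf, excluding Pf and Lc): {Cs, Sr, Ur}.
Backdoor paths from Pf to Lc:
  P1: Pf <- Ur -> Bz -> Lc
  P2: Pf <- Ur -> Cs <- Sr -> Bz -> Lc
The empty set is not sufficient: P1 (Pf <- Ur -> Bz -> Lc) has no collider blocking it and no conditioned non-collider, so it is open.
Try {Ur}:
  P1: blocked at fork node Ur ∈ conditioning set.
  P2: blocked at fork node Ur ∈ conditioning set.
{Ur} contains no descendant of Pf and blocks every backdoor path.
No other singleton works — e.g. {Sr} leaves P1 open — so {Ur} is the unique smallest valid adjustment set.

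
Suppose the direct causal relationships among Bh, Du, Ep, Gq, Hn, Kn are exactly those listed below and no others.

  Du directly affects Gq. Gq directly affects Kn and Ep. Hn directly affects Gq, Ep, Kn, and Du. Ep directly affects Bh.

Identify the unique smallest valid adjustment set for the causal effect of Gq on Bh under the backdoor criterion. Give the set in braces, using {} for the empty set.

Variables eligible for adjustment (non-descendants of Gq, excluding Gq and Bh): {Du, Hn}.
Backdoor paths from Gq to Bh:
  P1: Gq <- Hn -> Ep -> Bh
  P2: Gq <- Du <- Hn -> Ep -> Bh
The empty set is not sufficient: P1 (Gq <- Hn -> Ep -> Bh) has no collider blocking it and no conditioned non-collider, so it is open.
Try {Hn}:
  P1: blocked at fork node Hn ∈ conditioning set.
  P2: blocked at fork node Hn ∈ conditioning set.
{Hn} contains no descendant of Gq and blocks every backdoor path.
No other singleton works — e.g. {Du} leaves P1 open — so {Hn} is the unique smallest valid adjustment set.

{Hn}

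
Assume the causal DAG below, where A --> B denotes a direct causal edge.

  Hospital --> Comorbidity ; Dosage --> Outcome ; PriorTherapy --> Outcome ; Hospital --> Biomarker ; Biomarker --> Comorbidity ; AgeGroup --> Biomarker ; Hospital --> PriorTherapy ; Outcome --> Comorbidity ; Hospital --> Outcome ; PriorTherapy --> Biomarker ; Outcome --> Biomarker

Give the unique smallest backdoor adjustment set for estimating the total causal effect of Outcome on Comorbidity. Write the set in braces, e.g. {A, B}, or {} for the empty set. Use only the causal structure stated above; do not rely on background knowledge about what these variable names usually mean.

Variables eligible for adjustment (non-descendants of Outcome, excluding Outcome and Comorbidity): {AgeGroup, Dosage, Hospital, PriorTherapy}.
Backdoor paths from Outcome to Comorbidity:
  P1: Outcome <- Hospital -> PriorTherapy -> Biomarker -> Comorbidity
  P2: Outcome <- Hospital -> Biomarker -> Comorbidity
  P3: Outcome <- Hospital -> Comorbidity
  P4: Outcome <- PriorTherapy <- Hospital -> Biomarker -> Comorbidity
  P5: Outcome <- PriorTherapy <- Hospital -> Comorbidity
  P6: Outcome <- PriorTherapy -> Biomarker <- Hospital -> Comorbidity
  P7: Outcome <- PriorTherapy -> Biomarker -> Comorbidity
The empty set is not sufficient: P1 (Outcome <- Hospital -> PriorTherapy -> Biomarker -> Comorbidity) has no collider blocking it and no conditioned non-collider, so it is open.
Try {Hospital, PriorTherapy}:
  P1: blocked at fork node Hospital ∈ conditioning set.
  P2: blocked at fork node Hospital ∈ conditioning set.
  P3: blocked at fork node Hospital ∈ conditioning set.
  P4: blocked at chain node PriorTherapy ∈ conditioning set.
  P5: blocked at chain node PriorTherapy ∈ conditioning set.
  P6: blocked at fork node PriorTherapy ∈ conditioning set.
  P7: blocked at fork node PriorTherapy ∈ conditioning set.
{Hospital, PriorTherapy} contains no descendant of Outcome and blocks every backdoor path.
Every element of {Hospital, PriorTherapy} is needed (dropping Hospital leaves P2 open; dropping PriorTherapy leaves P7 open), so no proper subset is valid.
Among all size-2 subsets of the eligible variables, only {Hospital, PriorTherapy} blocks every backdoor path, so it is the unique smallest valid adjustment set.

{Hospital, PriorTherapy}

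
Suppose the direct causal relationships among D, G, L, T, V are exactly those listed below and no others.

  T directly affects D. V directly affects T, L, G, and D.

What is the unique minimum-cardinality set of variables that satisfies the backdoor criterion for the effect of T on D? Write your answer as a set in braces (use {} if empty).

{V}

Variables eligible for adjustment (non-descendants of T, excluding T and D): {G, L, V}.
Backdoor paths from T to D:
  P1: T <- V -> D
The empty set is not sufficient: P1 (T <- V -> D) has no collider blocking it and no conditioned non-collider, so it is open.
Try {V}:
  P1: blocked at fork node V ∈ conditioning set.
{V} contains no descendant of T and blocks every backdoor path.
No other singleton works — e.g. {G} leaves P1 open — so {V} is the unique smallest valid adjustment set.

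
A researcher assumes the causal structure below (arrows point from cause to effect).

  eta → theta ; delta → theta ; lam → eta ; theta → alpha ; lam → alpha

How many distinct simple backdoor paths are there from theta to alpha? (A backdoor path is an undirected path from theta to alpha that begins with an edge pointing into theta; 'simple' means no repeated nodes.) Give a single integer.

1

A backdoor path from theta to alpha is any simple undirected path whose first edge points into theta (i.e. leaves theta via a parent).
Parents of theta: {delta, eta}.
Enumerating:
  P1: theta <- eta <- lam -> alpha
That exhausts the simple backdoor paths. Count: 1.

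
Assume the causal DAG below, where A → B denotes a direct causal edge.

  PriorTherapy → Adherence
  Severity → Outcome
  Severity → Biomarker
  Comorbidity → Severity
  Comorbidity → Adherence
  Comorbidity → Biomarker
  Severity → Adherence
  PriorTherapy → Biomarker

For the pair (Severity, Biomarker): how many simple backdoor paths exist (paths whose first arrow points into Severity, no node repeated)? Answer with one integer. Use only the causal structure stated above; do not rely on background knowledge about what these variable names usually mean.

A backdoor path from Severity to Biomarker is any simple undirected path whose first edge points into Severity (i.e. leaves Severity via a parent).
Parents of Severity: {Comorbidity}.
Enumerating:
  P1: Severity <- Comorbidity -> Biomarker
  P2: Severity <- Comorbidity -> Adherence <- PriorTherapy -> Biomarker
That exhausts the simple backdoor paths. Count: 2.

2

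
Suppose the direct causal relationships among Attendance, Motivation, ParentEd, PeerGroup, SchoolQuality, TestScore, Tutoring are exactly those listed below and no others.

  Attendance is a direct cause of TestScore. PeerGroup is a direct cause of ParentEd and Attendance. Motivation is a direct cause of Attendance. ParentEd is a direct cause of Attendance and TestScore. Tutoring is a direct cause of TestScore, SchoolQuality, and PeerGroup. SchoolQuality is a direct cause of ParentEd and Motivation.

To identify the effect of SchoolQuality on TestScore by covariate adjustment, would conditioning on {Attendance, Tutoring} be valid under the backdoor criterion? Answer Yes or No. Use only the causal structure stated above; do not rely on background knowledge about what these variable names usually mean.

Backdoor paths from SchoolQuality to TestScore (paths whose first edge points into SchoolQuality):
  P1: SchoolQuality <- Tutoring -> PeerGroup -> ParentEd -> Attendance -> TestScore
  P2: SchoolQuality <- Tutoring -> PeerGroup -> ParentEd -> TestScore
  P3: SchoolQuality <- Tutoring -> PeerGroup -> Attendance <- ParentEd -> TestScore
  P4: SchoolQuality <- Tutoring -> PeerGroup -> Attendance -> TestScore
  P5: SchoolQuality <- Tutoring -> TestScore
Condition 1 (no descendant of SchoolQuality in the set): FAILS — Attendance is a descendant of SchoolQuality.
Condition 2 (every backdoor path blocked by {Attendance, Tutoring}):
  P1: blocked at fork node Tutoring ∈ conditioning set.
  P2: blocked at fork node Tutoring ∈ conditioning set.
  P3: blocked at fork node Tutoring ∈ conditioning set.
  P4: blocked at fork node Tutoring ∈ conditioning set.
  P5: blocked at fork node Tutoring ∈ conditioning set.
{Attendance, Tutoring} does not satisfy the backdoor criterion.

No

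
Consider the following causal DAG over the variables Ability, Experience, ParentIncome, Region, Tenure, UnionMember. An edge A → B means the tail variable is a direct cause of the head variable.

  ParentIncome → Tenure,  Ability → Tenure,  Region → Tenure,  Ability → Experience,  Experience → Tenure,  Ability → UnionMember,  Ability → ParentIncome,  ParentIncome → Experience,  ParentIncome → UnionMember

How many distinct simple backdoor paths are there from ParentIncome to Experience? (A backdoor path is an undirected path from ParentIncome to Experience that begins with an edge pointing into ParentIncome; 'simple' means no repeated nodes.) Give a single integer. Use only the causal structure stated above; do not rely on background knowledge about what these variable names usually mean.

2

A backdoor path from ParentIncome to Experience is any simple undirected path whose first edge points into ParentIncome (i.e. leaves ParentIncome via a parent).
Parents of ParentIncome: {Ability}.
Enumerating:
  P1: ParentIncome <- Ability -> Experience
  P2: ParentIncome <- Ability -> Tenure <- Experience
That exhausts the simple backdoor paths. Count: 2.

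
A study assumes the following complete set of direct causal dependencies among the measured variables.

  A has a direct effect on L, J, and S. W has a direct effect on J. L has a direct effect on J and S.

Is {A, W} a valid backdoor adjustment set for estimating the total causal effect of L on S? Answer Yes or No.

Yes

Backdoor paths from L to S (paths whose first edge points into L):
  P1: L <- A -> S
Condition 1 (no descendant of L in the set): holds — descendants of L are {J, S}; none are in {A, W}.
Condition 2 (every backdoor path blocked by {A, W}):
  P1: blocked at fork node A ∈ conditioning set.
{A, W} satisfies the backdoor criterion.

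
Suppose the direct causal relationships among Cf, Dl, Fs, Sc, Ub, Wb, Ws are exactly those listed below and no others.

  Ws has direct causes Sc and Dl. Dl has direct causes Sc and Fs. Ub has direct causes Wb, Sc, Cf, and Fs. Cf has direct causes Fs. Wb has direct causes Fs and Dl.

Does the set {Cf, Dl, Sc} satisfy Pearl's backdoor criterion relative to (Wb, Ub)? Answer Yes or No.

No

Backdoor paths from Wb to Ub (paths whose first edge points into Wb):
  P1: Wb <- Fs -> Dl <- Sc -> Ub
  P2: Wb <- Fs -> Dl -> Ws <- Sc -> Ub
  P3: Wb <- Fs -> Cf -> Ub
  P4: Wb <- Fs -> Ub
  P5: Wb <- Dl <- Sc -> Ub
  P6: Wb <- Dl <- Fs -> Cf -> Ub
  P7: Wb <- Dl <- Fs -> Ub
  P8: Wb <- Dl -> Ws <- Sc -> Ub
Condition 1 (no descendant of Wb in the set): holds — descendants of Wb are {Ub}; none are in {Cf, Dl, Sc}.
Condition 2 (every backdoor path blocked by {Cf, Dl, Sc}):
  P1: blocked at fork node Sc ∈ conditioning set.
  P2: blocked at chain node Dl ∈ conditioning set.
  P3: blocked at chain node Cf ∈ conditioning set.
  P4: open — no interior node is in the conditioning set.
  P5: blocked at chain node Dl ∈ conditioning set.
  P6: blocked at chain node Dl ∈ conditioning set.
  P7: blocked at chain node Dl ∈ conditioning set.
  P8: blocked at fork node Dl ∈ conditioning set.
{Cf, Dl, Sc} does not satisfy the backdoor criterion.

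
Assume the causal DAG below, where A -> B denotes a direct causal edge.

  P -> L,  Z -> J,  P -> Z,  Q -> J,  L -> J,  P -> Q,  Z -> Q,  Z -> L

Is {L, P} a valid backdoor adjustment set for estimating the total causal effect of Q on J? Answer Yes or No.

No

Backdoor paths from Q to J (paths whose first edge points into Q):
  P1: Q <- P -> Z -> L -> J
  P2: Q <- P -> Z -> J
  P3: Q <- P -> L <- Z -> J
  P4: Q <- P -> L -> J
  P5: Q <- Z <- P -> L -> J
  P6: Q <- Z -> L -> J
  P7: Q <- Z -> J
Condition 1 (no descendant of Q in the set): holds — descendants of Q are {J}; none are in {L, P}.
Condition 2 (every backdoor path blocked by {L, P}):
  P1: blocked at fork node P ∈ conditioning set.
  P2: blocked at fork node P ∈ conditioning set.
  P3: blocked at fork node P ∈ conditioning set.
  P4: blocked at fork node P ∈ conditioning set.
  P5: blocked at fork node P ∈ conditioning set.
  P6: blocked at chain node L ∈ conditioning set.
  P7: open — no interior node is in the conditioning set.
{L, P} does not satisfy the backdoor criterion.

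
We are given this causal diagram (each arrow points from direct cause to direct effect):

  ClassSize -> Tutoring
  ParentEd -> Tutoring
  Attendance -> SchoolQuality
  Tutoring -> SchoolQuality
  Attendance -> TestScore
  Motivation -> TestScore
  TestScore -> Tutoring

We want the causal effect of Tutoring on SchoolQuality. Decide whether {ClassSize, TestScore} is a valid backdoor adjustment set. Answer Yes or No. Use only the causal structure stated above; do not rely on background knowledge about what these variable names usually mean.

Backdoor paths from Tutoring to SchoolQuality (paths whose first edge points into Tutoring):
  P1: Tutoring <- TestScore <- Attendance -> SchoolQuality
Condition 1 (no descendant of Tutoring in the set): holds — descendants of Tutoring are {SchoolQuality}; none are in {ClassSize, TestScore}.
Condition 2 (every backdoor path blocked by {ClassSize, TestScore}):
  P1: blocked at chain node TestScore ∈ conditioning set.
{ClassSize, TestScore} satisfies the backdoor criterion.

Yes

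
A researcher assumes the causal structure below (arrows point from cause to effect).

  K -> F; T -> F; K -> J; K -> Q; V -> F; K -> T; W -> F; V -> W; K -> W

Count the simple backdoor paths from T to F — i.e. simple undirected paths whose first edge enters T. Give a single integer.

3

A backdoor path from T to F is any simple undirected path whose first edge points into T (i.e. leaves T via a parent).
Parents of T: {K}.
Enumerating:
  P1: T <- K -> W <- V -> F
  P2: T <- K -> W -> F
  P3: T <- K -> F
That exhausts the simple backdoor paths. Count: 3.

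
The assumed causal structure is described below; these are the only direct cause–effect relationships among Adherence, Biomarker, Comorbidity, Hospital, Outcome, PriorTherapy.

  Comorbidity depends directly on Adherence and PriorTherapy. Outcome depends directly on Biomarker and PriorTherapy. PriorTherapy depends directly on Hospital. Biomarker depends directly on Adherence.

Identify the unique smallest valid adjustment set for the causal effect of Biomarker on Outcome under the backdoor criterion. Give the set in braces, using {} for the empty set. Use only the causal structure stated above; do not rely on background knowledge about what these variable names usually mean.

{}

Variables eligible for adjustment (non-descendants of Biomarker, excluding Biomarker and Outcome): {Adherence, Comorbidity, Hospital, PriorTherapy}.
Backdoor paths from Biomarker to Outcome:
  P1: Biomarker <- Adherence -> Comorbidity <- PriorTherapy -> Outcome
Each backdoor path contains an unconditioned collider, so every path is already blocked with the empty conditioning set:
  P1: blocked at collider Comorbidity (neither it nor any descendant is in the conditioning set).
The empty set is therefore the unique smallest valid set.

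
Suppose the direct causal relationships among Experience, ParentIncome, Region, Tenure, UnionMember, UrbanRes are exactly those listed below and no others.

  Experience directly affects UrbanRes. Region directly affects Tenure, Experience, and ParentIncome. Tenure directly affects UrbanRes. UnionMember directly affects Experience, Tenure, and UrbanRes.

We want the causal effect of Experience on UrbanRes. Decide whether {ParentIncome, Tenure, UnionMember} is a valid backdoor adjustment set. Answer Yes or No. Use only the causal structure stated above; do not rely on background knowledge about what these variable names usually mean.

Yes

Backdoor paths from Experience to UrbanRes (paths whose first edge points into Experience):
  P1: Experience <- Region -> Tenure <- UnionMember -> UrbanRes
  P2: Experience <- Region -> Tenure -> UrbanRes
  P3: Experience <- UnionMember -> Tenure -> UrbanRes
  P4: Experience <- UnionMember -> UrbanRes
Condition 1 (no descendant of Experience in the set): holds — descendants of Experience are {UrbanRes}; none are in {ParentIncome, Tenure, UnionMember}.
Condition 2 (every backdoor path blocked by {ParentIncome, Tenure, UnionMember}):
  P1: blocked at fork node UnionMember ∈ conditioning set.
  P2: blocked at chain node Tenure ∈ conditioning set.
  P3: blocked at fork node UnionMember ∈ conditioning set.
  P4: blocked at fork node UnionMember ∈ conditioning set.
{ParentIncome, Tenure, UnionMember} satisfies the backdoor criterion.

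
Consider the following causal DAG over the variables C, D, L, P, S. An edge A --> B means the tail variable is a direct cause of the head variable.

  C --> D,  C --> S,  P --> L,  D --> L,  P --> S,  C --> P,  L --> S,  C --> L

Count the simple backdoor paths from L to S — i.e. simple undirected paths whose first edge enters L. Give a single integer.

6

A backdoor path from L to S is any simple undirected path whose first edge points into L (i.e. leaves L via a parent).
Parents of L: {C, D, P}.
Enumerating:
  P1: L <- C -> P -> S
  P2: L <- C -> S
  P3: L <- D <- C -> P -> S
  P4: L <- D <- C -> S
  P5: L <- P <- C -> S
  P6: L <- P -> S
That exhausts the simple backdoor paths. Count: 6.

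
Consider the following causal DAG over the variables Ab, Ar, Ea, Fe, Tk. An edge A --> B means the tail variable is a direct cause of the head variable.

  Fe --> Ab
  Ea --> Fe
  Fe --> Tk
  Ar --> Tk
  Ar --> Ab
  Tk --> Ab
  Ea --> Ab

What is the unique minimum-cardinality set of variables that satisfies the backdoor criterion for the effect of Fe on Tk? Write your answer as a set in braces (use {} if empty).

Variables eligible for adjustment (non-descendants of Fe, excluding Fe and Tk): {Ar, Ea}.
Backdoor paths from Fe to Tk:
  P1: Fe <- Ea -> Ab <- Ar -> Tk
  P2: Fe <- Ea -> Ab <- Tk
Each backdoor path contains an unconditioned collider, so every path is already blocked with the empty conditioning set:
  P1: blocked at collider Ab (neither it nor any descendant is in the conditioning set).
  P2: blocked at collider Ab (neither it nor any descendant is in the conditioning set).
The empty set is therefore the unique smallest valid set.

{}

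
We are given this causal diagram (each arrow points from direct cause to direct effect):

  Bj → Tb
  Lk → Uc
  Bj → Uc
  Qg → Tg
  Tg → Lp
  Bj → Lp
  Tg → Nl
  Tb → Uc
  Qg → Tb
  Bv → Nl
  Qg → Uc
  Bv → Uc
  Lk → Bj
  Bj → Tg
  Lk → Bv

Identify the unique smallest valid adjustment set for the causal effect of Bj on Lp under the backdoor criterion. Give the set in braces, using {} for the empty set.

Variables eligible for adjustment (non-descendants of Bj, excluding Bj and Lp): {Bv, Lk, Qg}.
Backdoor paths from Bj to Lp:
  P1: Bj <- Lk -> Bv -> Nl <- Tg -> Lp
  P2: Bj <- Lk -> Bv -> Uc <- Qg -> Tg -> Lp
  P3: Bj <- Lk -> Bv -> Uc <- Tb <- Qg -> Tg -> Lp
  P4: Bj <- Lk -> Uc <- Qg -> Tg -> Lp
  P5: Bj <- Lk -> Uc <- Bv -> Nl <- Tg -> Lp
  P6: Bj <- Lk -> Uc <- Tb <- Qg -> Tg -> Lp
Each backdoor path contains an unconditioned collider, so every path is already blocked with the empty conditioning set:
  P1: blocked at collider Nl (neither it nor any descendant is in the conditioning set).
  P2: blocked at collider Uc (neither it nor any descendant is in the conditioning set).
  P3: blocked at collider Uc (neither it nor any descendant is in the conditioning set).
  P4: blocked at collider Uc (neither it nor any descendant is in the conditioning set).
  P5: blocked at collider Uc (neither it nor any descendant is in the conditioning set).
  P6: blocked at collider Uc (neither it nor any descendant is in the conditioning set).
The empty set is therefore the unique smallest valid set.

{}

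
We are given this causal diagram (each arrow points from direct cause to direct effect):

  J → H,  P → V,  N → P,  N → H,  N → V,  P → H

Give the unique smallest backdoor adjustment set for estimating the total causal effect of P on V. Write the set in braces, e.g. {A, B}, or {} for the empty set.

Variables eligible for adjustment (non-descendants of P, excluding P and V): {J, N}.
Backdoor paths from P to V:
  P1: P <- N -> V
The empty set is not sufficient: P1 (P <- N -> V) has no collider blocking it and no conditioned non-collider, so it is open.
Try {N}:
  P1: blocked at fork node N ∈ conditioning set.
{N} contains no descendant of P and blocks every backdoor path.
No other singleton works — e.g. {J} leaves P1 open — so {N} is the unique smallest valid adjustment set.

{N}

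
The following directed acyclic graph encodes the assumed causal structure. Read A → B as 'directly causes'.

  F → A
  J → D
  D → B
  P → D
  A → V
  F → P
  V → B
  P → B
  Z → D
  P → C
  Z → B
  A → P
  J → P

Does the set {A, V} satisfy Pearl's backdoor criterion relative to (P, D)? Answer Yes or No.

No

Backdoor paths from P to D (paths whose first edge points into P):
  P1: P <- F -> A -> V -> B <- Z -> D
  P2: P <- F -> A -> V -> B <- D
  P3: P <- J -> D
  P4: P <- A -> V -> B <- Z -> D
  P5: P <- A -> V -> B <- D
Condition 1 (no descendant of P in the set): holds — descendants of P are {B, C, D}; none are in {A, V}.
Condition 2 (every backdoor path blocked by {A, V}):
  P1: blocked at chain node A ∈ conditioning set.
  P2: blocked at chain node A ∈ conditioning set.
  P3: open — no interior node is in the conditioning set.
  P4: blocked at fork node A ∈ conditioning set.
  P5: blocked at fork node A ∈ conditioning set.
{A, V} does not satisfy the backdoor criterion.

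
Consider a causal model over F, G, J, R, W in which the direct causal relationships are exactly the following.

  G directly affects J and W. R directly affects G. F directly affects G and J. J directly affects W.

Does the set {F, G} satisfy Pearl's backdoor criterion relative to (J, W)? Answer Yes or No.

Yes

Backdoor paths from J to W (paths whose first edge points into J):
  P1: J <- F -> G -> W
  P2: J <- G -> W
Condition 1 (no descendant of J in the set): holds — descendants of J are {W}; none are in {F, G}.
Condition 2 (every backdoor path blocked by {F, G}):
  P1: blocked at fork node F ∈ conditioning set.
  P2: blocked at fork node G ∈ conditioning set.
{F, G} satisfies the backdoor criterion.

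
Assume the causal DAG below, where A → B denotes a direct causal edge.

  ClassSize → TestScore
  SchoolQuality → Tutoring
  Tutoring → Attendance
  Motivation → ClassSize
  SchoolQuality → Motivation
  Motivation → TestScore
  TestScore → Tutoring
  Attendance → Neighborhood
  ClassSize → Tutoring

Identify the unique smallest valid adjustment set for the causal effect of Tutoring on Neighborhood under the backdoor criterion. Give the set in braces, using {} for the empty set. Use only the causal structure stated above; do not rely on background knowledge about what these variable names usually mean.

{}

Variables eligible for adjustment (non-descendants of Tutoring, excluding Tutoring and Neighborhood): {ClassSize, Motivation, SchoolQuality, TestScore}.
Backdoor paths from Tutoring to Neighborhood:
  (none)
With no backdoor paths the empty set already satisfies the criterion, and it is trivially minimal.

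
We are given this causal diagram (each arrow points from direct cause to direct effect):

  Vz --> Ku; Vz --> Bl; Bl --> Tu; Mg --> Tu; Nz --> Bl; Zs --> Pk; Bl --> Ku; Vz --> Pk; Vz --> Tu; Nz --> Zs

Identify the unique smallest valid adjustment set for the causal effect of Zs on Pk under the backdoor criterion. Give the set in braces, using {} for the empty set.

Variables eligible for adjustment (non-descendants of Zs, excluding Zs and Pk): {Bl, Ku, Mg, Nz, Tu, Vz}.
Backdoor paths from Zs to Pk:
  P1: Zs <- Nz -> Bl <- Vz -> Pk
  P2: Zs <- Nz -> Bl -> Ku <- Vz -> Pk
  P3: Zs <- Nz -> Bl -> Tu <- Vz -> Pk
Each backdoor path contains an unconditioned collider, so every path is already blocked with the empty conditioning set:
  P1: blocked at collider Bl (neither it nor any descendant is in the conditioning set).
  P2: blocked at collider Ku (neither it nor any descendant is in the conditioning set).
  P3: blocked at collider Tu (neither it nor any descendant is in the conditioning set).
The empty set is therefore the unique smallest valid set.

{}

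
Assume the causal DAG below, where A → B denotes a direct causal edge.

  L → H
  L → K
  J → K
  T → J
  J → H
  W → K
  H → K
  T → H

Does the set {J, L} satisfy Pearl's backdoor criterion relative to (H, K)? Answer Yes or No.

Backdoor paths from H to K (paths whose first edge points into H):
  P1: H <- T -> J -> K
  P2: H <- J -> K
  P3: H <- L -> K
Condition 1 (no descendant of H in the set): holds — descendants of H are {K}; none are in {J, L}.
Condition 2 (every backdoor path blocked by {J, L}):
  P1: blocked at chain node J ∈ conditioning set.
  P2: blocked at fork node J ∈ conditioning set.
  P3: blocked at fork node L ∈ conditioning set.
{J, L} satisfies the backdoor criterion.

Yes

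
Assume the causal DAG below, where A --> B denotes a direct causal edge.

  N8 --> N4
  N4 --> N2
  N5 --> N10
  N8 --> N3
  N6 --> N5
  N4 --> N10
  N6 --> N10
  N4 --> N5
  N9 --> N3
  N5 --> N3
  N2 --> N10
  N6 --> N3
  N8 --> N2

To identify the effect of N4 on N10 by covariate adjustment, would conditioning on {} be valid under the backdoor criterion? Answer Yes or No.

Backdoor paths from N4 to N10 (paths whose first edge points into N4):
  P1: N4 <- N8 -> N2 -> N10
  P2: N4 <- N8 -> N3 <- N6 -> N5 -> N10
  P3: N4 <- N8 -> N3 <- N6 -> N10
  P4: N4 <- N8 -> N3 <- N5 <- N6 -> N10
  P5: N4 <- N8 -> N3 <- N5 -> N10
Condition 1 (no descendant of N4 in the set): holds — descendants of N4 are {N10, N2, N3, N5}; none are in {}.
Condition 2 (every backdoor path blocked by {}):
  P1: open — no interior node is in the conditioning set.
  P2: blocked at collider N3 (neither it nor any descendant is in the conditioning set).
  P3: blocked at collider N3 (neither it nor any descendant is in the conditioning set).
  P4: blocked at collider N3 (neither it nor any descendant is in the conditioning set).
  P5: blocked at collider N3 (neither it nor any descendant is in the conditioning set).
{} does not satisfy the backdoor criterion.

No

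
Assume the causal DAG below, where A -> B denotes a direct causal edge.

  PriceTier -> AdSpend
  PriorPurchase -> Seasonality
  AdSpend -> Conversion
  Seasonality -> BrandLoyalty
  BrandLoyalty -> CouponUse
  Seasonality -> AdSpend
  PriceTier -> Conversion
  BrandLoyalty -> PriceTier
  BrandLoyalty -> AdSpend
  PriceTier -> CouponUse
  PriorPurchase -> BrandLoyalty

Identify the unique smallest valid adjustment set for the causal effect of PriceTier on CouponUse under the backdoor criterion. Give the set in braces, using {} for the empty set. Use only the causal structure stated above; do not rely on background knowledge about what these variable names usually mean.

Variables eligible for adjustment (non-descendants of PriceTier, excluding PriceTier and CouponUse): {BrandLoyalty, PriorPurchase, Seasonality}.
Backdoor paths from PriceTier to CouponUse:
  P1: PriceTier <- BrandLoyalty -> CouponUse
The empty set is not sufficient: P1 (PriceTier <- BrandLoyalty -> CouponUse) has no collider blocking it and no conditioned non-collider, so it is open.
Try {BrandLoyalty}:
  P1: blocked at fork node BrandLoyalty ∈ conditioning set.
{BrandLoyalty} contains no descendant of PriceTier and blocks every backdoor path.
No other singleton works — e.g. {PriorPurchase} leaves P1 open — so {BrandLoyalty} is the unique smallest valid adjustment set.

{BrandLoyalty}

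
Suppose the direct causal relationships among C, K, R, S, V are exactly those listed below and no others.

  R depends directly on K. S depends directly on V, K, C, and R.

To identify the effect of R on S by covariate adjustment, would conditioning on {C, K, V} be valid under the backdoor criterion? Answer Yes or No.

Yes

Backdoor paths from R to S (paths whose first edge points into R):
  P1: R <- K -> S
Condition 1 (no descendant of R in the set): holds — descendants of R are {S}; none are in {C, K, V}.
Condition 2 (every backdoor path blocked by {C, K, V}):
  P1: blocked at fork node K ∈ conditioning set.
{C, K, V} satisfies the backdoor criterion.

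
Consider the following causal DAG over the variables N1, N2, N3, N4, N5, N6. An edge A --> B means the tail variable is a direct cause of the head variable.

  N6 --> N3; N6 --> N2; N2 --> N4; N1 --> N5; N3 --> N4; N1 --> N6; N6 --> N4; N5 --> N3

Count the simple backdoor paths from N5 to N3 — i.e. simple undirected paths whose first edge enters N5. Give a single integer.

3

A backdoor path from N5 to N3 is any simple undirected path whose first edge points into N5 (i.e. leaves N5 via a parent).
Parents of N5: {N1}.
Enumerating:
  P1: N5 <- N1 -> N6 -> N2 -> N4 <- N3
  P2: N5 <- N1 -> N6 -> N3
  P3: N5 <- N1 -> N6 -> N4 <- N3
That exhausts the simple backdoor paths. Count: 3.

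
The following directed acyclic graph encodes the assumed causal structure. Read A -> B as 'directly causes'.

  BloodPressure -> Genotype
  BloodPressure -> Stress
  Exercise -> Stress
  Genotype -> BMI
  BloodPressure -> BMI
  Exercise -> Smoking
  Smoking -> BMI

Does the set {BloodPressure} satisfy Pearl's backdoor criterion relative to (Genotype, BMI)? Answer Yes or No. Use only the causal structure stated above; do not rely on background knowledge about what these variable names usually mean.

Backdoor paths from Genotype to BMI (paths whose first edge points into Genotype):
  P1: Genotype <- BloodPressure -> BMI
  P2: Genotype <- BloodPressure -> Stress <- Exercise -> Smoking -> BMI
Condition 1 (no descendant of Genotype in the set): holds — descendants of Genotype are {BMI}; none are in {BloodPressure}.
Condition 2 (every backdoor path blocked by {BloodPressure}):
  P1: blocked at fork node BloodPressure ∈ conditioning set.
  P2: blocked at fork node BloodPressure ∈ conditioning set.
{BloodPressure} satisfies the backdoor criterion.

Yes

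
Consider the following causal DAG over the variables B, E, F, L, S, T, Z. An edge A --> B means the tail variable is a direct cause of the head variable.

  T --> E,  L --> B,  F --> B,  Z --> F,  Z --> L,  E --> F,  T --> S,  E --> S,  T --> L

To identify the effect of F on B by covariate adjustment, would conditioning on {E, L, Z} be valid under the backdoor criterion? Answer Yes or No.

Backdoor paths from F to B (paths whose first edge points into F):
  P1: F <- Z -> L -> B
  P2: F <- E <- T -> L -> B
  P3: F <- E -> S <- T -> L -> B
Condition 1 (no descendant of F in the set): holds — descendants of F are {B}; none are in {E, L, Z}.
Condition 2 (every backdoor path blocked by {E, L, Z}):
  P1: blocked at fork node Z ∈ conditioning set.
  P2: blocked at chain node E ∈ conditioning set.
  P3: blocked at fork node E ∈ conditioning set.
{E, L, Z} satisfies the backdoor criterion.

Yes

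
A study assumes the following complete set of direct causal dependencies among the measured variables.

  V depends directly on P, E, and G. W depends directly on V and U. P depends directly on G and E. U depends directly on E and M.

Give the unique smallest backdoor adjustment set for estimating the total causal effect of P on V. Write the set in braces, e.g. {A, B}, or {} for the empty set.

{E, G}

Variables eligible for adjustment (non-descendants of P, excluding P and V): {E, G, M, U}.
Backdoor paths from P to V:
  P1: P <- G -> V
  P2: P <- E -> U -> W <- V
  P3: P <- E -> V
The empty set is not sufficient: P1 (P <- G -> V) has no collider blocking it and no conditioned non-collider, so it is open.
Try {E, G}:
  P1: blocked at fork node G ∈ conditioning set.
  P2: blocked at fork node E ∈ conditioning set.
  P3: blocked at fork node E ∈ conditioning set.
{E, G} contains no descendant of P and blocks every backdoor path.
Every element of {E, G} is needed (dropping E leaves P3 open; dropping G leaves P1 open), so no proper subset is valid.
Among all size-2 subsets of the eligible variables, only {E, G} blocks every backdoor path, so it is the unique smallest valid adjustment set.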